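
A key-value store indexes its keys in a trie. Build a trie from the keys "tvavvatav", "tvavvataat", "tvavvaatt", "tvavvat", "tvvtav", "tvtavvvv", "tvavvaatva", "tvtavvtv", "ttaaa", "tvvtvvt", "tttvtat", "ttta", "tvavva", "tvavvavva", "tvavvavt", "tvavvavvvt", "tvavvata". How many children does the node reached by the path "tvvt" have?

The children of the "tvvt" node are the distinct next characters among strings starting with "tvvt".
Characters that immediately follow "tvvt" among the stored strings: {a, v}.
That node has 2 child edges.

2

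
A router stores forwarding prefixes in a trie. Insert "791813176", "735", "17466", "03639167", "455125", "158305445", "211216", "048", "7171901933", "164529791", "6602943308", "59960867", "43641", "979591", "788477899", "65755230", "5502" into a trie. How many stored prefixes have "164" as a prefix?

Traverse to the node for "164", then collect every word in that subtree.
Matches: "164529791"
Count: 1

1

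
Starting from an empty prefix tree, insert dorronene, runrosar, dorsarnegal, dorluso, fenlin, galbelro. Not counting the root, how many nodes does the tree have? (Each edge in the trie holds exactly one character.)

For each word, the new-node count is its length minus the longest prefix already in the trie:
  "dorronene" → 9 new (d, o, r, r, o, n, e, n, e)
  "runrosar" → 8 new (r, u, n, r, o, s, a, r)
  "dorsarnegal" → prefix "dor" already present; 8 new (s, a, r, n, e, g, a, l)
  "dorluso" → prefix "dor" already present; 4 new (l, u, s, o)
  "fenlin" → 6 new (f, e, n, l, i, n)
  "galbelro" → 8 new (g, a, l, b, e, l, r, o)
Total nodes = 9 + 8 + 8 + 4 + 6 + 8 = 43

43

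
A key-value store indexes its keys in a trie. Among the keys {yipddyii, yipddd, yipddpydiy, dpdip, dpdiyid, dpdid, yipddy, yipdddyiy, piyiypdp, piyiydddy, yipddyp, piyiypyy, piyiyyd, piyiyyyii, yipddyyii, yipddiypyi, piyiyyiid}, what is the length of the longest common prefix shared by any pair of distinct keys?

Equivalently: take the maximum, over all pairs, of their longest common prefix length.
"piyiypdp" and "piyiypyy" agree on "piyiyp" (6 characters) before diverging; nothing deeper is shared.
Longest shared-prefix length: 6

6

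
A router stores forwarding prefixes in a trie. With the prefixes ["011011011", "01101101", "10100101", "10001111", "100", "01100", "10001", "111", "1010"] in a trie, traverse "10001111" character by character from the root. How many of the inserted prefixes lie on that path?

3

Walk "10001111" from the root; an end-of-word marker is hit whenever a stored word is a prefix of "10001111".
Prefixes of the query that are stored words: "100", "10001", "10001111"
Count: 3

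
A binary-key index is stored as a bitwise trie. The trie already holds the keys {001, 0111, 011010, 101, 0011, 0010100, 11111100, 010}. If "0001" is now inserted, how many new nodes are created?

2

The longest prefix of "0001" already in the trie is "00" (length 2).
So 4 − 2 = 2 new nodes.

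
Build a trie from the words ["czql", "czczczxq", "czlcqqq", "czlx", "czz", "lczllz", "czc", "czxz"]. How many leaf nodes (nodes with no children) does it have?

A leaf is a node with no children — equivalently, the end of a word that is not a proper prefix of any other stored word.
Those words: "czczczxq", "czlcqqq", "czlx", "czql", "czxz", "czz", "lczllz"
Leaf count: 7

7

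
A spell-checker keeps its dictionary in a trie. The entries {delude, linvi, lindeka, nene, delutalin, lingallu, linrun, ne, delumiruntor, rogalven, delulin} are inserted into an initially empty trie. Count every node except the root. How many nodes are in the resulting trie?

Trace insertions, counting only characters that open a new branch:
  "delude" → 6 new (d, e, l, u, d, e)
  "linvi" → 5 new (l, i, n, v, i)
  "lindeka" → prefix "lin" already present; 4 new (d, e, k, a)
  "nene" → 4 new (n, e, n, e)
  "delutalin" → prefix "delu" already present; 5 new (t, a, l, i, n)
  "lingallu" → prefix "lin" already present; 5 new (g, a, l, l, u)
  "linrun" → prefix "lin" already present; 3 new (r, u, n)
  "ne" → prefix "ne" already present; 0 new (none)
  "delumiruntor" → prefix "delu" already present; 8 new (m, i, r, u, n, t, o, r)
  "rogalven" → 8 new (r, o, g, a, l, v, e, n)
  "delulin" → prefix "delu" already present; 3 new (l, i, n)
Total nodes = 6 + 5 + 4 + 4 + 5 + 5 + 3 + 0 + 8 + 8 + 3 = 51

51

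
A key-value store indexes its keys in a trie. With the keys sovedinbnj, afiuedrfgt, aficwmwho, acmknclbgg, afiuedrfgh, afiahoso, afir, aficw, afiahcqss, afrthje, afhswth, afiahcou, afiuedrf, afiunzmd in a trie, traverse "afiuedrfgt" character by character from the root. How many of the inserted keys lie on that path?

2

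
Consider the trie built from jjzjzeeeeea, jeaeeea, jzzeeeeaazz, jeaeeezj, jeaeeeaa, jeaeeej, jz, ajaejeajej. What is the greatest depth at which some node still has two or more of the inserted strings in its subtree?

7

Equivalently: take the maximum, over all pairs, of their longest common prefix length.
e.g. "jeaeeea" and "jeaeeeaa" share the prefix "jeaeeea" of length 7; no pair shares a longer one.
Longest shared-prefix length: 7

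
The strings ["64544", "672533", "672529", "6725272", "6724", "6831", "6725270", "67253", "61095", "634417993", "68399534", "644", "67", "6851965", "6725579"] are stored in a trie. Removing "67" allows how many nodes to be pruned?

0

A node on "67"'s path can go only if nothing else ends at it or branches off below it.
Every node on "67" is still needed (e.g. by "672533"), so nothing is freed.
Nodes removed: 0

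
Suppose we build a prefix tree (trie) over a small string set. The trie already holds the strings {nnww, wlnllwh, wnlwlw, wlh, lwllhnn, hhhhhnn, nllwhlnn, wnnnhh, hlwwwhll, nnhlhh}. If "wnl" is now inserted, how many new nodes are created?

"wnl" is already a full path in the trie; only an end-marker is added.
No new nodes are needed: 0.

0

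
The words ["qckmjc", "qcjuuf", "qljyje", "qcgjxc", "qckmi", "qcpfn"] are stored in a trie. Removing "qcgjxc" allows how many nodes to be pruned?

A node on "qcgjxc"'s path can go only if nothing else ends at it or branches off below it.
The suffix "gjxc" (4 nodes) is used only by "qcgjxc"; the node for "qc" still has the child "k", so pruning stops there.
Nodes removed: 4

4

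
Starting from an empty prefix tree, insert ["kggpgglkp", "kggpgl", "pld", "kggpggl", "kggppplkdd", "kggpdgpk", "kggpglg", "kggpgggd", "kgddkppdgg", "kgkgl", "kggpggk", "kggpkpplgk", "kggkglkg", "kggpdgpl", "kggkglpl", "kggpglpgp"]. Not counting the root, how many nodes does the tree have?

55

Insert word by word; a character creates a node only if that edge doesn't already exist:
  "kggpgglkp" → 9 new (k, g, g, p, g, g, l, k, p)
  "kggpgl" → prefix "kggpg" already present; 1 new (l)
  "pld" → 3 new (p, l, d)
  "kggpggl" → prefix "kggpggl" already present; 0 new (none)
  "kggppplkdd" → prefix "kggp" already present; 6 new (p, p, l, k, d, d)
  "kggpdgpk" → prefix "kggp" already present; 4 new (d, g, p, k)
  "kggpglg" → prefix "kggpgl" already present; 1 new (g)
  "kggpgggd" → prefix "kggpgg" already present; 2 new (g, d)
  "kgddkppdgg" → prefix "kg" already present; 8 new (d, d, k, p, p, d, g, g)
  "kgkgl" → prefix "kg" already present; 3 new (k, g, l)
  "kggpggk" → prefix "kggpgg" already present; 1 new (k)
  "kggpkpplgk" → prefix "kggp" already present; 6 new (k, p, p, l, g, k)
  "kggkglkg" → prefix "kgg" already present; 5 new (k, g, l, k, g)
  "kggpdgpl" → prefix "kggpdgp" already present; 1 new (l)
  "kggkglpl" → prefix "kggkgl" already present; 2 new (p, l)
  "kggpglpgp" → prefix "kggpgl" already present; 3 new (p, g, p)
Total nodes = 9 + 1 + 3 + 0 + 6 + 4 + 1 + 2 + 8 + 3 + 1 + 6 + 5 + 1 + 2 + 3 = 55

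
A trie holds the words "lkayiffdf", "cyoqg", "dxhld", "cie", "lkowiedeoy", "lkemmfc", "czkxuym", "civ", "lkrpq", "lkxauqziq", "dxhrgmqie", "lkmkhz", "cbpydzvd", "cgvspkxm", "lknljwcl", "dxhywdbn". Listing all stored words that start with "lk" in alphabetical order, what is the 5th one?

lkowiedeoy

Words with prefix "lk", in lexicographic order: "lkayiffdf", "lkemmfc", "lkmkhz", "lknljwcl", "lkowiedeoy", "lkrpq", "lkxauqziq"
The 5th is lkowiedeoy.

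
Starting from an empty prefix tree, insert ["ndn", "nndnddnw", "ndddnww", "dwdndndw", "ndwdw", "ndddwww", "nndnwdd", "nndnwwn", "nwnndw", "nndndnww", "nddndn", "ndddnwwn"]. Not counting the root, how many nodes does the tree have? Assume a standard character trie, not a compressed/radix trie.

46

Count nodes per top-level branch (shared prefixes stored once):
  'd'-branch (dwdndndw): 8 nodes
  'n'-branch (ndddnww, ndddnwwn, ndddwww, nddndn, ndn, ndwdw, nndnddnw, nndndnww, nndnwdd, nndnwwn, nwnndw): 38 nodes
Sum: 46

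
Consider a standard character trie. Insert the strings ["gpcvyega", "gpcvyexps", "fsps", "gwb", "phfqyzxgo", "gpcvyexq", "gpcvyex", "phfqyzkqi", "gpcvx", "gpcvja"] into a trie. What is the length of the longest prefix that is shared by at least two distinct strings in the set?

Look for the deepest trie node that still has at least two words in its subtree.
e.g. "gpcvyex" and "gpcvyexps" share the prefix "gpcvyex" of length 7; no pair shares a longer one.
Longest shared-prefix length: 7

7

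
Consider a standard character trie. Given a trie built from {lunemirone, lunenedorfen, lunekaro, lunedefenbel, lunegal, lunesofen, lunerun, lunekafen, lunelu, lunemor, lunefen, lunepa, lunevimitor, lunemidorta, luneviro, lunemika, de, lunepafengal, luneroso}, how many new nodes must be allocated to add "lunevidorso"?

"lunevi" is already a path in the trie; the remaining "dorso" must be added.
Each of the 5 remaining characters creates one node.

5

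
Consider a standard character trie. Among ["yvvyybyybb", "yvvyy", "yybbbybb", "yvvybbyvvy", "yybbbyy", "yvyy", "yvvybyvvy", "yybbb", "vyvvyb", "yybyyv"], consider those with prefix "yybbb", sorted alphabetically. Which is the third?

Words with prefix "yybbb", in lexicographic order: "yybbb", "yybbbybb", "yybbbyy"
Position 3: yybbbyy

yybbbyy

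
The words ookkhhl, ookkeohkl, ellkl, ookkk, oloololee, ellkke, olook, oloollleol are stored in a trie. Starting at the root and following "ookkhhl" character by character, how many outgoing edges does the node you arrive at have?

0

Walk "ookkhhl" from the root, arriving at one node.
No stored string extends past "ookkhhl".
That node has 0 child edges.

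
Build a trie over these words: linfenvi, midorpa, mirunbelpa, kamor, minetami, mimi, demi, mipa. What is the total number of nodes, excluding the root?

For each word, the new-node count is its length minus the longest prefix already in the trie:
  "linfenvi" → 8 new (l, i, n, f, e, n, v, i)
  "midorpa" → 7 new (m, i, d, o, r, p, a)
  "mirunbelpa" → prefix "mi" already present; 8 new (r, u, n, b, e, l, p, a)
  "kamor" → 5 new (k, a, m, o, r)
  "minetami" → prefix "mi" already present; 6 new (n, e, t, a, m, i)
  "mimi" → prefix "mi" already present; 2 new (m, i)
  "demi" → 4 new (d, e, m, i)
  "mipa" → prefix "mi" already present; 2 new (p, a)
Total nodes = 8 + 7 + 8 + 5 + 6 + 2 + 4 + 2 = 42

42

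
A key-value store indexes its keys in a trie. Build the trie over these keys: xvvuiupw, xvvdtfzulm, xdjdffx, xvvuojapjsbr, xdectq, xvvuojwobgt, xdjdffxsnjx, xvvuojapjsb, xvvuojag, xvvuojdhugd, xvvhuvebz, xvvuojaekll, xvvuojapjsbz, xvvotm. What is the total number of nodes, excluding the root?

62

Count nodes per top-level branch (shared prefixes stored once):
  'x'-branch (xdectq, xdjdffx, xdjdffxsnjx, xvvdtfzulm, xvvhuvebz, xvvotm, xvvuiupw, xvvuojaekll, xvvuojag, xvvuojapjsb, xvvuojapjsbr, xvvuojapjsbz, xvvuojdhugd, xvvuojwobgt): 62 nodes
Sum: 62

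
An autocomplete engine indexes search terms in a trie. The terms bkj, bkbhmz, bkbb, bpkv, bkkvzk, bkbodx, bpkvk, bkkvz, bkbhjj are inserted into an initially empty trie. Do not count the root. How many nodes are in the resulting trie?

21

Count nodes per top-level branch (shared prefixes stored once):
  'b'-branch (bkbb, bkbhjj, bkbhmz, bkbodx, bkj, bkkvz, bkkvzk, bpkv, bpkvk): 21 nodes
Sum: 21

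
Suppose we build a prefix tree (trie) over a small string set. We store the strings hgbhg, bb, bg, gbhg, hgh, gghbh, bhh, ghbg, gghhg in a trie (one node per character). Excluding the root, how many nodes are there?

Insert word by word; a character creates a node only if that edge doesn't already exist:
  "hgbhg" → 5 new (h, g, b, h, g)
  "bb" → 2 new (b, b)
  "bg" → prefix "b" already present; 1 new (g)
  "gbhg" → 4 new (g, b, h, g)
  "hgh" → prefix "hg" already present; 1 new (h)
  "gghbh" → prefix "g" already present; 4 new (g, h, b, h)
  "bhh" → prefix "b" already present; 2 new (h, h)
  "ghbg" → prefix "g" already present; 3 new (h, b, g)
  "gghhg" → prefix "ggh" already present; 2 new (h, g)
Total nodes = 5 + 2 + 1 + 4 + 1 + 4 + 2 + 3 + 2 = 24

24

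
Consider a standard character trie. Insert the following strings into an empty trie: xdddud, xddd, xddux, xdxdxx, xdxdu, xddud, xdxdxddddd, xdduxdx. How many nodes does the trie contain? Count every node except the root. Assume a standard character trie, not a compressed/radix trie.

21

Insert word by word; a character creates a node only if that edge doesn't already exist:
  "xdddud" → 6 new (x, d, d, d, u, d)
  "xddd" → prefix "xddd" already present; 0 new (none)
  "xddux" → prefix "xdd" already present; 2 new (u, x)
  "xdxdxx" → prefix "xd" already present; 4 new (x, d, x, x)
  "xdxdu" → prefix "xdxd" already present; 1 new (u)
  "xddud" → prefix "xddu" already present; 1 new (d)
  "xdxdxddddd" → prefix "xdxdx" already present; 5 new (d, d, d, d, d)
  "xdduxdx" → prefix "xddux" already present; 2 new (d, x)
Total nodes = 6 + 0 + 2 + 4 + 1 + 1 + 5 + 2 = 21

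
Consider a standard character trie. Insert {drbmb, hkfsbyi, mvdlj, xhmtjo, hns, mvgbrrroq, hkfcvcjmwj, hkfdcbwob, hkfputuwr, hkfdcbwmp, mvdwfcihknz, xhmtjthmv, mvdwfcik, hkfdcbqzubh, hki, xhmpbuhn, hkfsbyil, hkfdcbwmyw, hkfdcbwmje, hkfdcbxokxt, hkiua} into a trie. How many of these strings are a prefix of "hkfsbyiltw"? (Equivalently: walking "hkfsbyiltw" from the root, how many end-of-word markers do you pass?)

2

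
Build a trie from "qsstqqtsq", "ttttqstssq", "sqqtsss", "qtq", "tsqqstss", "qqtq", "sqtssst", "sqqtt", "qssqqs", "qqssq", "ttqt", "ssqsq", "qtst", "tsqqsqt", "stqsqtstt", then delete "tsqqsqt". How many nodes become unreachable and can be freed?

A node on "tsqqsqt"'s path can go only if nothing else ends at it or branches off below it.
The suffix "qt" (2 nodes) is used only by "tsqqsqt"; the node for "tsqqs" still has the child "t", so pruning stops there.
Nodes removed: 2

2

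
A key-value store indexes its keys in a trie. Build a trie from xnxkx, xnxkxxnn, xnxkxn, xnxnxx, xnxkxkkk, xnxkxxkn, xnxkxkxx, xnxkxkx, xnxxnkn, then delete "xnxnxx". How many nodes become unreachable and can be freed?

3

After clearing the end-marker at "xnxnxx", prune upward until reaching a node still needed by another word.
The suffix "nxx" (3 nodes) is used only by "xnxnxx"; the node for "xnx" still has the child "k", so pruning stops there.
Nodes removed: 3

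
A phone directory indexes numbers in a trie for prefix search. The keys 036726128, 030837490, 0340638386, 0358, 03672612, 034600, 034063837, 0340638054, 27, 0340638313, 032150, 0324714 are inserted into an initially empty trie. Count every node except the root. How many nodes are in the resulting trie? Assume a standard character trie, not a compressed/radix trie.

45

For each word, the new-node count is its length minus the longest prefix already in the trie:
  "036726128" → 9 new (0, 3, 6, 7, 2, 6, 1, 2, 8)
  "030837490" → prefix "03" already present; 7 new (0, 8, 3, 7, 4, 9, 0)
  "0340638386" → prefix "03" already present; 8 new (4, 0, 6, 3, 8, 3, 8, 6)
  "0358" → prefix "03" already present; 2 new (5, 8)
  "03672612" → prefix "03672612" already present; 0 new (none)
  "034600" → prefix "034" already present; 3 new (6, 0, 0)
  "034063837" → prefix "03406383" already present; 1 new (7)
  "0340638054" → prefix "0340638" already present; 3 new (0, 5, 4)
  "27" → 2 new (2, 7)
  "0340638313" → prefix "03406383" already present; 2 new (1, 3)
  "032150" → prefix "03" already present; 4 new (2, 1, 5, 0)
  "0324714" → prefix "032" already present; 4 new (4, 7, 1, 4)
Total nodes = 9 + 7 + 8 + 2 + 0 + 3 + 1 + 3 + 2 + 2 + 4 + 4 = 45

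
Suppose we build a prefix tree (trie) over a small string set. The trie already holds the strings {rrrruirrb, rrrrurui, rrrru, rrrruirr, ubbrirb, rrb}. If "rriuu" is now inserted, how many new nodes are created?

3

Walking "rriuu" from the root, the first 2 characters ("rr") follow existing edges; "i" is the first miss.
Each of the 3 remaining characters creates one node.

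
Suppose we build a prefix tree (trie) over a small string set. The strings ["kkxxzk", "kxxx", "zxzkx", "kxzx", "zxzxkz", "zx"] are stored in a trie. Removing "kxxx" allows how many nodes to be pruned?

A node on "kxxx"'s path can go only if nothing else ends at it or branches off below it.
The suffix "xx" (2 nodes) is used only by "kxxx"; the node for "kx" still has the child "z", so pruning stops there.
Nodes removed: 2

2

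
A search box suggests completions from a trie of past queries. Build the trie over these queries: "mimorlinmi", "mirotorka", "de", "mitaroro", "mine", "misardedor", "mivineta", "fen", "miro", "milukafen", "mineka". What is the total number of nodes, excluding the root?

Insert word by word; a character creates a node only if that edge doesn't already exist:
  "mimorlinmi" → 10 new (m, i, m, o, r, l, i, n, m, i)
  "mirotorka" → prefix "mi" already present; 7 new (r, o, t, o, r, k, a)
  "de" → 2 new (d, e)
  "mitaroro" → prefix "mi" already present; 6 new (t, a, r, o, r, o)
  "mine" → prefix "mi" already present; 2 new (n, e)
  "misardedor" → prefix "mi" already present; 8 new (s, a, r, d, e, d, o, r)
  "mivineta" → prefix "mi" already present; 6 new (v, i, n, e, t, a)
  "fen" → 3 new (f, e, n)
  "miro" → prefix "miro" already present; 0 new (none)
  "milukafen" → prefix "mi" already present; 7 new (l, u, k, a, f, e, n)
  "mineka" → prefix "mine" already present; 2 new (k, a)
Total nodes = 10 + 7 + 2 + 6 + 2 + 8 + 6 + 3 + 0 + 7 + 2 = 53

53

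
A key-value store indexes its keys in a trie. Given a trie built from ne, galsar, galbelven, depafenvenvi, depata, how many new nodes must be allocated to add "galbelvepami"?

4

The longest prefix of "galbelvepami" already in the trie is "galbelve" (length 8).
Each of the 4 remaining characters creates one node.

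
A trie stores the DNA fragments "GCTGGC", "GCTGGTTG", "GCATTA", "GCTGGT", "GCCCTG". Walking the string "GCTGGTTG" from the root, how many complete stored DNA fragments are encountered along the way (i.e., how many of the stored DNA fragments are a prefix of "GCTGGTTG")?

Walk "GCTGGTTG" from the root; an end-of-word marker is hit whenever a stored word is a prefix of "GCTGGTTG".
Prefixes of the query that are stored words: "GCTGGT", "GCTGGTTG"
Count: 2

2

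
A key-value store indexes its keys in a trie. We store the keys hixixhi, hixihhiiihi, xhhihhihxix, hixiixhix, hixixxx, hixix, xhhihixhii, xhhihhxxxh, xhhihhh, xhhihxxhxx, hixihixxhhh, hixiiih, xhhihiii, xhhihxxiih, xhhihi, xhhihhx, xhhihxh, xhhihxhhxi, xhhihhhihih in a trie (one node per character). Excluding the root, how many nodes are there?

Insert word by word; a character creates a node only if that edge doesn't already exist:
  "hixixhi" → 7 new (h, i, x, i, x, h, i)
  "hixihhiiihi" → prefix "hixi" already present; 7 new (h, h, i, i, i, h, i)
  "xhhihhihxix" → 11 new (x, h, h, i, h, h, i, h, x, i, x)
  "hixiixhix" → prefix "hixi" already present; 5 new (i, x, h, i, x)
  "hixixxx" → prefix "hixix" already present; 2 new (x, x)
  "hixix" → prefix "hixix" already present; 0 new (none)
  "xhhihixhii" → prefix "xhhih" already present; 5 new (i, x, h, i, i)
  "xhhihhxxxh" → prefix "xhhihh" already present; 4 new (x, x, x, h)
  "xhhihhh" → prefix "xhhihh" already present; 1 new (h)
  "xhhihxxhxx" → prefix "xhhih" already present; 5 new (x, x, h, x, x)
  "hixihixxhhh" → prefix "hixih" already present; 6 new (i, x, x, h, h, h)
  "hixiiih" → prefix "hixii" already present; 2 new (i, h)
  "xhhihiii" → prefix "xhhihi" already present; 2 new (i, i)
  "xhhihxxiih" → prefix "xhhihxx" already present; 3 new (i, i, h)
  "xhhihi" → prefix "xhhihi" already present; 0 new (none)
  "xhhihhx" → prefix "xhhihhx" already present; 0 new (none)
  "xhhihxh" → prefix "xhhihx" already present; 1 new (h)
  "xhhihxhhxi" → prefix "xhhihxh" already present; 3 new (h, x, i)
  "xhhihhhihih" → prefix "xhhihhh" already present; 4 new (i, h, i, h)
Total nodes = 7 + 7 + 11 + 5 + 2 + 0 + 5 + 4 + 1 + 5 + 6 + 2 + 2 + 3 + 0 + 0 + 1 + 3 + 4 = 68

68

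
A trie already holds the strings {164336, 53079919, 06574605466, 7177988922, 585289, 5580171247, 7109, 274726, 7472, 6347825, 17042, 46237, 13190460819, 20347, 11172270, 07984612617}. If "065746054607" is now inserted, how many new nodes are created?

"0657460546" is already a path in the trie; the remaining "07" must be added.
So 12 − 10 = 2 new nodes.

2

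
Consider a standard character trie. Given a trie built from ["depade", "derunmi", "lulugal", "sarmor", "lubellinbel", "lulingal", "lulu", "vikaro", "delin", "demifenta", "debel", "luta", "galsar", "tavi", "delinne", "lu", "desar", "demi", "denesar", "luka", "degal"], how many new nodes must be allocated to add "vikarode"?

2

Walking "vikarode" from the root, the first 6 characters ("vikaro") follow existing edges; "d" is the first miss.
New nodes needed: |"vikarode"| − 6 = 8 − 6 = 2.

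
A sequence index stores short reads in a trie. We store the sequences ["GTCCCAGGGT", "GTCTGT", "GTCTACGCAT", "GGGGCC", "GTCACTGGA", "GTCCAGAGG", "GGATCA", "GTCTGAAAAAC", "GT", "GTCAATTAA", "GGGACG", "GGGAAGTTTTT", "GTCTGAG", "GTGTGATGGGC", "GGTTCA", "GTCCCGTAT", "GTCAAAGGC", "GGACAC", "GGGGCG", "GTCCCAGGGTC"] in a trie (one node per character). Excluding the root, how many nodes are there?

Insert word by word; a character creates a node only if that edge doesn't already exist:
  "GTCCCAGGGT" → 10 new (G, T, C, C, C, A, G, G, G, T)
  "GTCTGT" → prefix "GTC" already present; 3 new (T, G, T)
  "GTCTACGCAT" → prefix "GTCT" already present; 6 new (A, C, G, C, A, T)
  "GGGGCC" → prefix "G" already present; 5 new (G, G, G, C, C)
  "GTCACTGGA" → prefix "GTC" already present; 6 new (A, C, T, G, G, A)
  "GTCCAGAGG" → prefix "GTCC" already present; 5 new (A, G, A, G, G)
  "GGATCA" → prefix "GG" already present; 4 new (A, T, C, A)
  "GTCTGAAAAAC" → prefix "GTCTG" already present; 6 new (A, A, A, A, A, C)
  "GT" → prefix "GT" already present; 0 new (none)
  "GTCAATTAA" → prefix "GTCA" already present; 5 new (A, T, T, A, A)
  "GGGACG" → prefix "GGG" already present; 3 new (A, C, G)
  "GGGAAGTTTTT" → prefix "GGGA" already present; 7 new (A, G, T, T, T, T, T)
  "GTCTGAG" → prefix "GTCTGA" already present; 1 new (G)
  "GTGTGATGGGC" → prefix "GT" already present; 9 new (G, T, G, A, T, G, G, G, C)
  "GGTTCA" → prefix "GG" already present; 4 new (T, T, C, A)
  "GTCCCGTAT" → prefix "GTCCC" already present; 4 new (G, T, A, T)
  "GTCAAAGGC" → prefix "GTCAA" already present; 4 new (A, G, G, C)
  "GGACAC" → prefix "GGA" already present; 3 new (C, A, C)
  "GGGGCG" → prefix "GGGGC" already present; 1 new (G)
  "GTCCCAGGGTC" → prefix "GTCCCAGGGT" already present; 1 new (C)
Total nodes = 10 + 3 + 6 + 5 + 6 + 5 + 4 + 6 + 0 + 5 + 3 + 7 + 1 + 9 + 4 + 4 + 4 + 3 + 1 + 1 = 87

87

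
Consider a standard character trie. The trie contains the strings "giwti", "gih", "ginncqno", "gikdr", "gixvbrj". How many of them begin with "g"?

5

Walk to "g"; the words in its subtree are exactly those with that prefix.
Words under "g": gih, gikdr, ginncqno, giwti, gixvbrj
Count: 5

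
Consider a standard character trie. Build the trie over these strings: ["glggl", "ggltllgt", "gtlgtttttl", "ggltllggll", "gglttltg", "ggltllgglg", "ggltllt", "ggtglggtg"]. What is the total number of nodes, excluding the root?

For each word, the new-node count is its length minus the longest prefix already in the trie:
  "glggl" → 5 new (g, l, g, g, l)
  "ggltllgt" → prefix "g" already present; 7 new (g, l, t, l, l, g, t)
  "gtlgtttttl" → prefix "g" already present; 9 new (t, l, g, t, t, t, t, t, l)
  "ggltllggll" → prefix "ggltllg" already present; 3 new (g, l, l)
  "gglttltg" → prefix "gglt" already present; 4 new (t, l, t, g)
  "ggltllgglg" → prefix "ggltllggl" already present; 1 new (g)
  "ggltllt" → prefix "ggltll" already present; 1 new (t)
  "ggtglggtg" → prefix "gg" already present; 7 new (t, g, l, g, g, t, g)
Total nodes = 5 + 7 + 9 + 3 + 4 + 1 + 1 + 7 = 37

37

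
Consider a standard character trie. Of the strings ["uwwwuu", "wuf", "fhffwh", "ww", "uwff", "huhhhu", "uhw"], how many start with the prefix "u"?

Walk to "u"; the words in its subtree are exactly those with that prefix.
Matches: "uhw", "uwff", "uwwwuu"
Count: 3

3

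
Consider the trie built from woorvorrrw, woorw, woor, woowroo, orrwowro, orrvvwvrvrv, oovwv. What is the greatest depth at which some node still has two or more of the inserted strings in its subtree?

Look for the deepest trie node that still has at least two words in its subtree.
"woor" and "woorvorrrw" agree on "woor" (4 characters) before diverging; nothing deeper is shared.
Longest shared-prefix length: 4

4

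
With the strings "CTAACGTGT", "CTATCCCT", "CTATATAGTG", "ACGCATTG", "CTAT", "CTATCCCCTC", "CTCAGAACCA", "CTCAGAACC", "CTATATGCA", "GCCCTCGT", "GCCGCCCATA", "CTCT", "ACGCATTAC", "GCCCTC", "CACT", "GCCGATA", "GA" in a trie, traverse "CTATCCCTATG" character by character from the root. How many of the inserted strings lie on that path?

Walk "CTATCCCTATG" from the root; an end-of-word marker is hit whenever a stored word is a prefix of "CTATCCCTATG".
Prefixes of the query that are stored words: "CTAT", "CTATCCCT"
Count: 2

2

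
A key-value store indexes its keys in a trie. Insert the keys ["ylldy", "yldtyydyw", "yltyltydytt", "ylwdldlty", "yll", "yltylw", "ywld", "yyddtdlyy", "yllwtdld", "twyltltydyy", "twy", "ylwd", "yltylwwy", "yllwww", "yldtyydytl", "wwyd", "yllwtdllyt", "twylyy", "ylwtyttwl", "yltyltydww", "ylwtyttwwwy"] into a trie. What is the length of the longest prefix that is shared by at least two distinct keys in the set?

8

The deepest shared node is where two words last agree before diverging.
"yldtyydytl" and "yldtyydyw" agree on "yldtyydy" (8 characters) before diverging; nothing deeper is shared.
Longest shared-prefix length: 8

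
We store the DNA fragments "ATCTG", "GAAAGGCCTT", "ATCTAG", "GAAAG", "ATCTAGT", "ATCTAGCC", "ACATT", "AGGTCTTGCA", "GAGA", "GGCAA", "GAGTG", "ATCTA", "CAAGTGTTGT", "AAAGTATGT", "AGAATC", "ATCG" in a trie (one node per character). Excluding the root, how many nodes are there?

64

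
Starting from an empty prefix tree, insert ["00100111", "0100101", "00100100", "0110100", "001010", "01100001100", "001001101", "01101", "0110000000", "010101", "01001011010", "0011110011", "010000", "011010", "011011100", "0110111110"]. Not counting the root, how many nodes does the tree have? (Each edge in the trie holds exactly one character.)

58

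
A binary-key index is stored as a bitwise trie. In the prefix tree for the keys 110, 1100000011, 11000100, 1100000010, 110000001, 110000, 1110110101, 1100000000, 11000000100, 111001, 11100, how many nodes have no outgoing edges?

6

A leaf is a node with no children — equivalently, the end of a word that is not a proper prefix of any other stored word.
Those words: "1100000000", "11000000100", "1100000011", "11000100", "111001", "1110110101"
Leaf count: 6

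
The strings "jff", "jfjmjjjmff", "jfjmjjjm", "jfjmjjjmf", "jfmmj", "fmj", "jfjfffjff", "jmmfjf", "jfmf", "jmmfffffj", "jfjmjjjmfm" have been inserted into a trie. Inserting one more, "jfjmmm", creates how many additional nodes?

2

Walking "jfjmmm" from the root, the first 4 characters ("jfjm") follow existing edges; "m" is the first miss.
Each of the 2 remaining characters creates one node.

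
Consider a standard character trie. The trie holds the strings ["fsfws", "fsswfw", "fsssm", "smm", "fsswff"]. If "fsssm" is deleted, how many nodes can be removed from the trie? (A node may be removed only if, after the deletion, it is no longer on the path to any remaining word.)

A node on "fsssm"'s path can go only if nothing else ends at it or branches off below it.
The suffix "sm" (2 nodes) is used only by "fsssm"; the node for "fss" still has the child "w", so pruning stops there.
Nodes removed: 2

2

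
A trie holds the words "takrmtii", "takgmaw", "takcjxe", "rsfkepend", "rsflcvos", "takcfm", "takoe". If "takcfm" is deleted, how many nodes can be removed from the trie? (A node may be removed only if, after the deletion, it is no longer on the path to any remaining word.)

2

After clearing the end-marker at "takcfm", prune upward until reaching a node still needed by another word.
The suffix "fm" (2 nodes) is used only by "takcfm"; the node for "takc" still has the child "j", so pruning stops there.
Nodes removed: 2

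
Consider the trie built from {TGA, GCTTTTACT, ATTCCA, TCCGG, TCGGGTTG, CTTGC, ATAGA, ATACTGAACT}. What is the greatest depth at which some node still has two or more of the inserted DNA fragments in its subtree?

3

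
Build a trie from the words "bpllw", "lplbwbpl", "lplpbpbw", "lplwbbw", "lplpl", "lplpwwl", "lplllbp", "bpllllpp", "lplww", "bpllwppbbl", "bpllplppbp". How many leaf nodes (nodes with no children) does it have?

10

Leaves are exactly the stored words that no other stored word extends.
Those words: "bpllllpp", "bpllplppbp", "bpllwppbbl", "lplbwbpl", "lplllbp", "lplpbpbw", "lplpl", "lplpwwl", "lplwbbw", "lplww"
Leaf count: 10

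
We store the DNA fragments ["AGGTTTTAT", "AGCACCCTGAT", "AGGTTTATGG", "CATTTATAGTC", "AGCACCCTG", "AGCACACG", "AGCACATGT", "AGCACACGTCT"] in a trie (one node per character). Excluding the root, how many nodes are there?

Trace insertions, counting only characters that open a new branch:
  "AGGTTTTAT" → 9 new (A, G, G, T, T, T, T, A, T)
  "AGCACCCTGAT" → prefix "AG" already present; 9 new (C, A, C, C, C, T, G, A, T)
  "AGGTTTATGG" → prefix "AGGTTT" already present; 4 new (A, T, G, G)
  "CATTTATAGTC" → 11 new (C, A, T, T, T, A, T, A, G, T, C)
  "AGCACCCTG" → prefix "AGCACCCTG" already present; 0 new (none)
  "AGCACACG" → prefix "AGCAC" already present; 3 new (A, C, G)
  "AGCACATGT" → prefix "AGCACA" already present; 3 new (T, G, T)
  "AGCACACGTCT" → prefix "AGCACACG" already present; 3 new (T, C, T)
Total nodes = 9 + 9 + 4 + 11 + 0 + 3 + 3 + 3 = 42

42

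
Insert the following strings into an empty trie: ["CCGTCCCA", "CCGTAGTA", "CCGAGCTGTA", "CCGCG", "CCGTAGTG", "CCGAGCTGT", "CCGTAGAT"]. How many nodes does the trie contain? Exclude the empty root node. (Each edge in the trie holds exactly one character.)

Insert word by word; a character creates a node only if that edge doesn't already exist:
  "CCGTCCCA" → 8 new (C, C, G, T, C, C, C, A)
  "CCGTAGTA" → prefix "CCGT" already present; 4 new (A, G, T, A)
  "CCGAGCTGTA" → prefix "CCG" already present; 7 new (A, G, C, T, G, T, A)
  "CCGCG" → prefix "CCG" already present; 2 new (C, G)
  "CCGTAGTG" → prefix "CCGTAGT" already present; 1 new (G)
  "CCGAGCTGT" → prefix "CCGAGCTGT" already present; 0 new (none)
  "CCGTAGAT" → prefix "CCGTAG" already present; 2 new (A, T)
Total nodes = 8 + 4 + 7 + 2 + 1 + 0 + 2 = 24

24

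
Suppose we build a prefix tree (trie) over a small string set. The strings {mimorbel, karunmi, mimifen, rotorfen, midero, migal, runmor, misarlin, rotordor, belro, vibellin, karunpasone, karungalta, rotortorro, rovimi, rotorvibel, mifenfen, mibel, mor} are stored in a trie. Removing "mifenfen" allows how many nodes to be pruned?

6

A node on "mifenfen"'s path can go only if nothing else ends at it or branches off below it.
The suffix "fenfen" (6 nodes) is used only by "mifenfen"; the node for "mi" still has the child "m", so pruning stops there.
Nodes removed: 6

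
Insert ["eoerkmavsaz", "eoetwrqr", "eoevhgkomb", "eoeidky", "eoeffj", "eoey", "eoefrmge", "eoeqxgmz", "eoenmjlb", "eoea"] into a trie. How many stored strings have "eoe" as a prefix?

Traverse to the node for "eoe", then collect every word in that subtree.
Matches: "eoea", "eoeffj", "eoefrmge", "eoeidky", "eoenmjlb", "eoeqxgmz", "eoerkmavsaz", "eoetwrqr", "eoevhgkomb", "eoey"
Count: 10

10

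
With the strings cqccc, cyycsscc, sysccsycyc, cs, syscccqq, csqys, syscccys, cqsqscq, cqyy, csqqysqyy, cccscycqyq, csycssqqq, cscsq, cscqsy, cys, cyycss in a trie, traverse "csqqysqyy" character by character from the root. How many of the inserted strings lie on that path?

2

Walk "csqqysqyy" from the root; an end-of-word marker is hit whenever a stored word is a prefix of "csqqysqyy".
Prefixes of the query that are stored words: "cs", "csqqysqyy"
Count: 2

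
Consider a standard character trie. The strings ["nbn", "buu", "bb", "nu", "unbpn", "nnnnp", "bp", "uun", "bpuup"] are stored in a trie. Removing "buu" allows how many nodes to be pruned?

After clearing the end-marker at "buu", prune upward until reaching a node still needed by another word.
The suffix "uu" (2 nodes) is used only by "buu"; the node for "b" still has the child "b", so pruning stops there.
Nodes removed: 2

2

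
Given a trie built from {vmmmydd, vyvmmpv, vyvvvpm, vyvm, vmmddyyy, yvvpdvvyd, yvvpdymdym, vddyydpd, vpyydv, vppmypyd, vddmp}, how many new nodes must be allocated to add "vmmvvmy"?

4

Walking "vmmvvmy" from the root, the first 3 characters ("vmm") follow existing edges; "v" is the first miss.
New nodes needed: |"vmmvvmy"| − 3 = 7 − 3 = 4.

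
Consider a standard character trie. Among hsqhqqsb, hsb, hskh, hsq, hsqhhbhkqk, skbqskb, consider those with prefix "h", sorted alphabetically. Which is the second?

Filter for "h…" and sort: "hsb", "hskh", "hsq", "hsqhhbhkqk", "hsqhqqsb"
The 2nd is hskh.

hskh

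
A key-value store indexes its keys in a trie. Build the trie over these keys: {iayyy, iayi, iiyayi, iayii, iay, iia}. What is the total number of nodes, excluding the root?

Trie structure (* marks end of a word):
(root)
└─ i
   ├─ a
   │  └─ y *
   │     ├─ i *
   │     │  └─ i *
   │     └─ y
   │        └─ y *
   └─ i
      ├─ a *
      └─ y
         └─ a
            └─ y
               └─ i *
Counting every labelled node above: 13.

13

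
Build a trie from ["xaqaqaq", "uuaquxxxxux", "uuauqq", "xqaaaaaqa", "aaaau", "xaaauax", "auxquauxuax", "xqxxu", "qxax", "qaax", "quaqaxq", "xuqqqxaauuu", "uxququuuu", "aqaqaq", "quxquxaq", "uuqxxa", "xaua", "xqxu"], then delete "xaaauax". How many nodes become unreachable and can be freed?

5

After clearing the end-marker at "xaaauax", prune upward until reaching a node still needed by another word.
The suffix "aauax" (5 nodes) is used only by "xaaauax"; the node for "xa" still has the child "q", so pruning stops there.
Nodes removed: 5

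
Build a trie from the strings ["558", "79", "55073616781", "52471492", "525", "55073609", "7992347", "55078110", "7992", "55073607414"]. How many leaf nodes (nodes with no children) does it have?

A leaf is a node with no children — equivalently, the end of a word that is not a proper prefix of any other stored word.
Those words: "52471492", "525", "55073607414", "55073609", "55073616781", "55078110", "558", "7992347"
Leaf count: 8

8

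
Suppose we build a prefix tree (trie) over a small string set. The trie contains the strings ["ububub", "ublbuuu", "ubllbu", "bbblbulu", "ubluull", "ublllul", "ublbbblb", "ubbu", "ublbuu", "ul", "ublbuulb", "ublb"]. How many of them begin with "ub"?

Filter for entries beginning with "ub":
Matches: "ubbu", "ublb", "ublbbblb", "ublbuu", "ublbuulb", "ublbuuu", "ubllbu", "ublllul", "ubluull", "ububub"
Count: 10

10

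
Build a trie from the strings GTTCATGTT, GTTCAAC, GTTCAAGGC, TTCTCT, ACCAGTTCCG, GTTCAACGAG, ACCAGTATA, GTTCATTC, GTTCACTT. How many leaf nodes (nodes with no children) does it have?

8

Leaves are exactly the stored words that no other stored word extends.
Those words: "ACCAGTATA", "ACCAGTTCCG", "GTTCAACGAG", "GTTCAAGGC", "GTTCACTT", "GTTCATGTT", "GTTCATTC", "TTCTCT"
Leaf count: 8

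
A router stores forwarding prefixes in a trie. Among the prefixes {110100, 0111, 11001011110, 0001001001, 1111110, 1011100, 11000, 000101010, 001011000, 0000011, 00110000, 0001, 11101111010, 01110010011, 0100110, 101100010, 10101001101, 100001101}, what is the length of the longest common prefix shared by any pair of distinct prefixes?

5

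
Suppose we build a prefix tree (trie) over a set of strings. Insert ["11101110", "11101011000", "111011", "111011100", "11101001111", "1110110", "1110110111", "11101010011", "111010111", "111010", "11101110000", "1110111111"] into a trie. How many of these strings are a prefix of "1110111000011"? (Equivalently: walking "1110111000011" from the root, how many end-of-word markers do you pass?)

4

Walk "1110111000011" from the root; an end-of-word marker is hit whenever a stored word is a prefix of "1110111000011".
Prefixes of the query that are stored words: "111011", "11101110", "111011100", "11101110000"
Count: 4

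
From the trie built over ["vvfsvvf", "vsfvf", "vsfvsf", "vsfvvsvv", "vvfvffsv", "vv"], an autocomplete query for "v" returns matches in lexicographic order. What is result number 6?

Filter for "v…" and sort: "vsfvf", "vsfvsf", "vsfvvsvv", "vv", "vvfsvvf", "vvfvffsv"
The 6th is vvfvffsv.

vvfvffsv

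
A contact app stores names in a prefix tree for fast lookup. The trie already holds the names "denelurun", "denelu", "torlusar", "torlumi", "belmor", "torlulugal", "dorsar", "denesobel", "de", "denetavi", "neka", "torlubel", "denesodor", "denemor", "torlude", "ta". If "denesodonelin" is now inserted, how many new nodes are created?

The longest prefix of "denesodonelin" already in the trie is "denesodo" (length 8).
New nodes needed: |"denesodonelin"| − 8 = 13 − 8 = 5.

5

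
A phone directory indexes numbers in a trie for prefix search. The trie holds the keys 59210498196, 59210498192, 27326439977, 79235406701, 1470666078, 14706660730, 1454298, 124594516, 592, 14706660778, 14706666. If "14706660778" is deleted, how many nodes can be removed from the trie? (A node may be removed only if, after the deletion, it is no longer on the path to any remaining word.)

2

After clearing the end-marker at "14706660778", prune upward until reaching a node still needed by another word.
The suffix "78" (2 nodes) is used only by "14706660778"; the node for "147066607" still has the child "8", so pruning stops there.
Nodes removed: 2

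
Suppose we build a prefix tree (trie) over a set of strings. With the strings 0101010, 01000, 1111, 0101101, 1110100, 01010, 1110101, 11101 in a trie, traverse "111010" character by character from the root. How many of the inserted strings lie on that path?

Walk "111010" from the root; an end-of-word marker is hit whenever a stored word is a prefix of "111010".
Prefixes of the query that are stored words: "11101"
Count: 1

1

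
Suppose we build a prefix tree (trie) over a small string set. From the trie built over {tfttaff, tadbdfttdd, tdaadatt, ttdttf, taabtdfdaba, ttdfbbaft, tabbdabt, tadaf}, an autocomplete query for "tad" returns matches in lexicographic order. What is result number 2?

tadbdfttdd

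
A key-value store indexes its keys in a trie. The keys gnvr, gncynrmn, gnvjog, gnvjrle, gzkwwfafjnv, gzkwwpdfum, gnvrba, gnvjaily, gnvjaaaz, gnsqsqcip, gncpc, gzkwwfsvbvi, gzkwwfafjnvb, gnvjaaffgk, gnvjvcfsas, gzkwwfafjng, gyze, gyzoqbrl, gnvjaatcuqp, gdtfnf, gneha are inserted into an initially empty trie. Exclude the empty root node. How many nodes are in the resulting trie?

For each word, the new-node count is its length minus the longest prefix already in the trie:
  "gnvr" → 4 new (g, n, v, r)
  "gncynrmn" → prefix "gn" already present; 6 new (c, y, n, r, m, n)
  "gnvjog" → prefix "gnv" already present; 3 new (j, o, g)
  "gnvjrle" → prefix "gnvj" already present; 3 new (r, l, e)
  "gzkwwfafjnv" → prefix "g" already present; 10 new (z, k, w, w, f, a, f, j, n, v)
  "gzkwwpdfum" → prefix "gzkww" already present; 5 new (p, d, f, u, m)
  "gnvrba" → prefix "gnvr" already present; 2 new (b, a)
  "gnvjaily" → prefix "gnvj" already present; 4 new (a, i, l, y)
  "gnvjaaaz" → prefix "gnvja" already present; 3 new (a, a, z)
  "gnsqsqcip" → prefix "gn" already present; 7 new (s, q, s, q, c, i, p)
  "gncpc" → prefix "gnc" already present; 2 new (p, c)
  "gzkwwfsvbvi" → prefix "gzkwwf" already present; 5 new (s, v, b, v, i)
  "gzkwwfafjnvb" → prefix "gzkwwfafjnv" already present; 1 new (b)
  "gnvjaaffgk" → prefix "gnvjaa" already present; 4 new (f, f, g, k)
  "gnvjvcfsas" → prefix "gnvj" already present; 6 new (v, c, f, s, a, s)
  "gzkwwfafjng" → prefix "gzkwwfafjn" already present; 1 new (g)
  "gyze" → prefix "g" already present; 3 new (y, z, e)
  "gyzoqbrl" → prefix "gyz" already present; 5 new (o, q, b, r, l)
  "gnvjaatcuqp" → prefix "gnvjaa" already present; 5 new (t, c, u, q, p)
  "gdtfnf" → prefix "g" already present; 5 new (d, t, f, n, f)
  "gneha" → prefix "gn" already present; 3 new (e, h, a)
Total nodes = 4 + 6 + 3 + 3 + 10 + 5 + 2 + 4 + 3 + 7 + 2 + 5 + 1 + 4 + 6 + 1 + 3 + 5 + 5 + 5 + 3 = 87

87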